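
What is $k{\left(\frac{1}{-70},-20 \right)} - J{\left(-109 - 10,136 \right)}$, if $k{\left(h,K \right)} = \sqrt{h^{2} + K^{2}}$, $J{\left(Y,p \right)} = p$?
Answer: $-136 + \frac{\sqrt{1960001}}{70} \approx -116.0$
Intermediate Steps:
$k{\left(h,K \right)} = \sqrt{K^{2} + h^{2}}$
$k{\left(\frac{1}{-70},-20 \right)} - J{\left(-109 - 10,136 \right)} = \sqrt{\left(-20\right)^{2} + \left(\frac{1}{-70}\right)^{2}} - 136 = \sqrt{400 + \left(- \frac{1}{70}\right)^{2}} - 136 = \sqrt{400 + \frac{1}{4900}} - 136 = \sqrt{\frac{1960001}{4900}} - 136 = \frac{\sqrt{1960001}}{70} - 136 = -136 + \frac{\sqrt{1960001}}{70}$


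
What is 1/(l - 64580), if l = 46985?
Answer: -1/17595 ≈ -5.6834e-5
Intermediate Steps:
1/(l - 64580) = 1/(46985 - 64580) = 1/(-17595) = -1/17595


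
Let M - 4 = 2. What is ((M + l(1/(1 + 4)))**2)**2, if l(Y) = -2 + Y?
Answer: 194481/625 ≈ 311.17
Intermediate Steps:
M = 6 (M = 4 + 2 = 6)
((M + l(1/(1 + 4)))**2)**2 = ((6 + (-2 + 1/(1 + 4)))**2)**2 = ((6 + (-2 + 1/5))**2)**2 = ((6 - 9/5)**2)**2 = ((21/5)**2)**2 = (441/25)**2 = 194481/625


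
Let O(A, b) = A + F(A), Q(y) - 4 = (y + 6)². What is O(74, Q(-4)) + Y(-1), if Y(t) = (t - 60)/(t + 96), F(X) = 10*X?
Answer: 77269/95 ≈ 813.36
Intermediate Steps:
Q(y) = 4 + (6 + y)² (Q(y) = 4 + (y + 6)² = 4 + (6 + y)²)
O(A, b) = 11*A (O(A, b) = A + 10*A = 11*A)
Y(t) = (-60 + t)/(96 + t)
O(74, Q(-4)) + Y(-1) = 11*74 + (-60 - 1)/(96 - 1) = 814 - 61/95 = 77269/95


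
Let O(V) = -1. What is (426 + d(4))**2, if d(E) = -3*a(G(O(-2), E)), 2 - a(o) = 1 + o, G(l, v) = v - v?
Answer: 178929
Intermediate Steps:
G(l, v) = 0
a(o) = 1 - o (a(o) = 2 - (1 + o) = 2 + (-1 - o) = 1 - o)
d(E) = -3 (d(E) = -3*(1 - 1*0) = -3*(1 + 0) = -3*1 = -3)
(426 + d(4))**2 = (426 - 3)**2 = 423**2 = 178929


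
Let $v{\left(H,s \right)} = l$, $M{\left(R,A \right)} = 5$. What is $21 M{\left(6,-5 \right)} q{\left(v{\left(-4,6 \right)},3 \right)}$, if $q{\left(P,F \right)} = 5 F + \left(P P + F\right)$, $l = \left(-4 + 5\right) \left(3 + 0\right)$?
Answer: $2835$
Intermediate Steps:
$l = 3$ ($l = 1 \cdot 3 = 3$)
$v{\left(H,s \right)} = 3$
$q{\left(P,F \right)} = P^{2} + 6 F$ ($q{\left(P,F \right)} = 5 F + \left(P^{2} + F\right) = 5 F + \left(F + P^{2}\right) = P^{2} + 6 F$)
$21 M{\left(6,-5 \right)} q{\left(v{\left(-4,6 \right)},3 \right)} = 21 \cdot 5 \left(3^{2} + 6 \cdot 3\right) = 105 \left(9 + 18\right) = 105 \cdot 27 = 2835$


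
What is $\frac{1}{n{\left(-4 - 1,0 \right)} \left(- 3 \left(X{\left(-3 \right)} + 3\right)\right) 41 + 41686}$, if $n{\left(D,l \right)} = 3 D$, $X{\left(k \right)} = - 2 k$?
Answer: $\frac{1}{58291} \approx 1.7155 \cdot 10^{-5}$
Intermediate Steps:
$\frac{1}{n{\left(-4 - 1,0 \right)} \left(- 3 \left(X{\left(-3 \right)} + 3\right)\right) 41 + 41686} = \frac{1}{3 \left(-4 - 1\right) \left(- 3 \left(\left(-2\right) \left(-3\right) + 3\right)\right) 41 + 41686} = \frac{1}{3 \left(-4 - 1\right) \left(- 3 \left(6 + 3\right)\right) 41 + 41686} = \frac{1}{3 \left(-5\right) \left(\left(-3\right) 9\right) 41 + 41686} = \frac{1}{\left(-15\right) \left(-27\right) 41 + 41686} = \frac{1}{405 \cdot 41 + 41686} = \frac{1}{16605 + 41686} = \frac{1}{58291}$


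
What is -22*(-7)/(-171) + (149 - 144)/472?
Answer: -71833/80712 ≈ -0.88999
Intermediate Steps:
-22*(-7)/(-171) + (149 - 144)/472 = 154*(-1/171) + 5*(1/472) = -154/171 + 5/472 = -71833/80712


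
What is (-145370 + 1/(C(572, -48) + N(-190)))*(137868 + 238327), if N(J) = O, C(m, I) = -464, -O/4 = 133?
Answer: -54468717657595/996 ≈ -5.4687e+10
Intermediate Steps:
O = -532 (O = -4*133 = -532)
N(J) = -532
(-145370 + 1/(C(572, -48) + N(-190)))*(137868 + 238327) = (-145370 + 1/(-464 - 532))*(137868 + 238327) = (-145370 + 1/(-996))*376195 = (-145370 - 1/996)*376195 = -144788521/996*376195 = -54468717657595/996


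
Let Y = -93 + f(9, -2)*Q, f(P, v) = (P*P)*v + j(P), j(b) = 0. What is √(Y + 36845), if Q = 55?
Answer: √27842 ≈ 166.86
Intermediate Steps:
f(P, v) = v*P² (f(P, v) = (P*P)*v + 0 = P²*v + 0 = v*P² + 0 = v*P²)
Y = -9003 (Y = -93 - 2*9²*55 = -93 - 2*81*55 = -93 - 162*55 = -93 - 8910 = -9003)
√(Y + 36845) = √(-9003 + 36845) = √27842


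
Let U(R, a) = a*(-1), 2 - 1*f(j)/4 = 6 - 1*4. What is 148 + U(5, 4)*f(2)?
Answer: 148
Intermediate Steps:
f(j) = 0 (f(j) = 8 - 4*(6 - 1*4) = 8 - 4*(6 - 4) = 8 - 4*2 = 8 - 8 = 0)
U(R, a) = -a
148 + U(5, 4)*f(2) = 148 - 1*4*0 = 148 - 4*0 = 148 + 0 = 148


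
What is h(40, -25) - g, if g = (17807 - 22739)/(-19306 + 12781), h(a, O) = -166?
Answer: -120898/725 ≈ -166.76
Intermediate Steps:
g = 548/725 (g = -4932/(-6525) = -4932*(-1/6525) = 548/725 ≈ 0.75586)
h(40, -25) - g = -166 - 1*548/725 = -166 - 548/725 = -120898/725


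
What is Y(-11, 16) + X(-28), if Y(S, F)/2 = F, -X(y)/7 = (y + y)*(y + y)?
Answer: -21920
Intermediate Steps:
X(y) = -28*y² (X(y) = -7*(y + y)*(y + y) = -7*2*y*2*y = -28*y²)
Y(S, F) = 2*F
Y(-11, 16) + X(-28) = 2*16 - 28*(-28)² = 32 - 28*784 = 32 - 21952 = -21920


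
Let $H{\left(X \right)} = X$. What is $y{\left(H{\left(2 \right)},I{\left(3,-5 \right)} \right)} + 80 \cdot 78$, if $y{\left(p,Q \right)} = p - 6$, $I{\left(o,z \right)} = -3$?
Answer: $6236$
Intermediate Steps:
$y{\left(p,Q \right)} = -6 + p$
$y{\left(H{\left(2 \right)},I{\left(3,-5 \right)} \right)} + 80 \cdot 78 = \left(-6 + 2\right) + 80 \cdot 78 = -4 + 6240 = 6236$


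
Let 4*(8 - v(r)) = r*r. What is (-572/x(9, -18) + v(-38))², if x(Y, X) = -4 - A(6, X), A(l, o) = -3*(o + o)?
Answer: 94887081/784 ≈ 1.2103e+5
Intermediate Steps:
v(r) = 8 - r²/4 (v(r) = 8 - r*r/4 = 8 - r²/4)
A(l, o) = -6*o
x(Y, X) = -4 + 6*X (x(Y, X) = -4 - (-6)*X = -4 + 6*X)
(-572/x(9, -18) + v(-38))² = (-572/(-4 + 6*(-18)) + (8 - ¼*(-38)²))² = (-572/(-4 - 108) + (8 - ¼*1444))² = (-572/(-112) + (8 - 361))² = (-572*(-1/112) - 353)² = (143/28 - 353)² = (-9741/28)² = 94887081/784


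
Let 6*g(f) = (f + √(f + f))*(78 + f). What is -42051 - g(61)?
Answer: -260785/6 - 139*√122/6 ≈ -43720.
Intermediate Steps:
g(f) = (78 + f)*(f + √2*√f)/6 (g(f) = ((f + √(f + f))*(78 + f))/6 = ((f + √(2*f))*(78 + f))/6 = ((f + √2*√f)*(78 + f))/6 = ((78 + f)*(f + √2*√f))/6 = (78 + f)*(f + √2*√f)/6)
-42051 - g(61) = -42051 - (13*61 + (⅙)*61² + 13*√2*√61 + √2*61^(3/2)/6) = -42051 - (793 + (⅙)*3721 + 13*√122 + √2*(61*√61)/6) = -42051 - (793 + 3721/6 + 13*√122 + 61*√122/6) = -42051 - (8479/6 + 139*√122/6) = -42051 + (-8479/6 - 139*√122/6) = -260785/6 - 139*√122/6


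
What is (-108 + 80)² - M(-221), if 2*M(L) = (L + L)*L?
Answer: -48057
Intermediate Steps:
M(L) = L² (M(L) = ((L + L)*L)/2 = ((2*L)*L)/2 = (2*L²)/2 = L²)
(-108 + 80)² - M(-221) = (-108 + 80)² - 1*(-221)² = (-28)² - 1*48841 = 784 - 48841 = -48057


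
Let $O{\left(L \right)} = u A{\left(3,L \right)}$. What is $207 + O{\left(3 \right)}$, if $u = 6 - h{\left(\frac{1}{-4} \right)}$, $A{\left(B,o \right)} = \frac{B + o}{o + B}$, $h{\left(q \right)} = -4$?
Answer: $217$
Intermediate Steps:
$A{\left(B,o \right)} = 1$ ($A{\left(B,o \right)} = \frac{B + o}{B + o} = 1$)
$u = 10$ ($u = 6 - -4 = 6 + 4 = 10$)
$O{\left(L \right)} = 10$ ($O{\left(L \right)} = 10 \cdot 1 = 10$)
$207 + O{\left(3 \right)} = 207 + 10 = 217$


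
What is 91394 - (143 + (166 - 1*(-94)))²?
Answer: -71015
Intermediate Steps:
91394 - (143 + (166 - 1*(-94)))² = 91394 - (143 + (166 + 94))² = 91394 - (143 + 260)² = 91394 - 1*403² = 91394 - 1*162409 = 91394 - 162409 = -71015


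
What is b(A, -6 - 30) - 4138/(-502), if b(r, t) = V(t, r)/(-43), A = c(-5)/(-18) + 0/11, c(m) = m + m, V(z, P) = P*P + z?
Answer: 7931968/874233 ≈ 9.0731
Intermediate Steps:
V(z, P) = z + P**2 (V(z, P) = P**2 + z = z + P**2)
c(m) = 2*m
A = 5/9 (A = (2*(-5))/(-18) + 0/11 = -10*(-1/18) + 0*(1/11) = 5/9 + 0 = 5/9 ≈ 0.55556)
b(r, t) = -t/43 - r**2/43 (b(r, t) = (t + r**2)/(-43) = (t + r**2)*(-1/43) = -t/43 - r**2/43)
b(A, -6 - 30) - 4138/(-502) = (-(-6 - 30)/43 - (5/9)**2/43) - 4138/(-502) = (-1/43*(-36) - 1/43*25/81) - 4138*(-1/502) = (36/43 - 25/3483) + 2069/251 = 2891/3483 + 2069/251 = 7931968/874233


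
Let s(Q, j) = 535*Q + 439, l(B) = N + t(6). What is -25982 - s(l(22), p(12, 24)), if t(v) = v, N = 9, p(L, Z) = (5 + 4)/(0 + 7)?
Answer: -34446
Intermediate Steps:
p(L, Z) = 9/7
l(B) = 15 (l(B) = 9 + 6 = 15)
s(Q, j) = 439 + 535*Q
-25982 - s(l(22), p(12, 24)) = -25982 - (439 + 535*15) = -25982 - (439 + 8025) = -25982 - 1*8464 = -25982 - 8464 = -34446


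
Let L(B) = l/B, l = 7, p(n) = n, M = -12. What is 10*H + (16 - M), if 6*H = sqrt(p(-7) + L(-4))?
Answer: 28 + 5*I*sqrt(35)/6 ≈ 28.0 + 4.9301*I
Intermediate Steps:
L(B) = 7/B
H = I*sqrt(35)/12 (H = sqrt(-7 + 7/(-4))/6 = sqrt(-7 + 7*(-1/4))/6 = sqrt(-7 - 7/4)/6 = sqrt(-35/4)/6 = (I*sqrt(35)/2)/6 = I*sqrt(35)/12 ≈ 0.49301*I)
10*H + (16 - M) = 10*(I*sqrt(35)/12) + (16 - 1*(-12)) = 5*I*sqrt(35)/6 + (16 + 12) = 5*I*sqrt(35)/6 + 28 = 28 + 5*I*sqrt(35)/6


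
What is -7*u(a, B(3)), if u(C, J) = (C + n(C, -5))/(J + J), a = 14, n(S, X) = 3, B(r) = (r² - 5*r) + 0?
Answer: 119/12 ≈ 9.9167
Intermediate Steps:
B(r) = r² - 5*r
u(C, J) = (3 + C)/(2*J) (u(C, J) = (C + 3)/(J + J) = (3 + C)/((2*J)) = (3 + C)*(1/(2*J)) = (3 + C)/(2*J))
-7*u(a, B(3)) = -7*(3 + 14)/(2*(3*(-5 + 3))) = -7*17/(2*(3*(-2))) = -7*17/(2*(-6)) = -7*(-1)*17/(2*6) = -7*(-17/12) = 119/12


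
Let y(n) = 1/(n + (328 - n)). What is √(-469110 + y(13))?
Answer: I*√12617182478/164 ≈ 684.92*I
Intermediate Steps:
y(n) = 1/328
√(-469110 + y(13)) = √(-469110 + 1/328) = √(-153868079/328) = I*√12617182478/164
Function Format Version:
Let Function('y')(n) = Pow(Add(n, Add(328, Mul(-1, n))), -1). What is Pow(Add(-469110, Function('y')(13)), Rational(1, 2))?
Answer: Mul(Rational(1, 164), I, Pow(12617182478, Rational(1, 2))) ≈ Mul(684.92, I)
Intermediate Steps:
Function('y')(n) = Rational(1, 328) (Function('y')(n) = Pow(328, -1) = Rational(1, 328))
Pow(Add(-469110, Function('y')(13)), Rational(1, 2)) = Pow(Add(-469110, Rational(1, 328)), Rational(1, 2)) = Pow(Rational(-153868079, 328), Rational(1, 2)) = Mul(Rational(1, 164), I, Pow(12617182478, Rational(1, 2)))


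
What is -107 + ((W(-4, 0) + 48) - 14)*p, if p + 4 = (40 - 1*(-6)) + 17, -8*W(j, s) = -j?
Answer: 3739/2 ≈ 1869.5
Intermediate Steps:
W(j, s) = j/8 (W(j, s) = -(-1)*j/8 = j/8)
p = 59 (p = -4 + ((40 - 1*(-6)) + 17) = -4 + ((40 + 6) + 17) = -4 + (46 + 17) = -4 + 63 = 59)
-107 + ((W(-4, 0) + 48) - 14)*p = -107 + (((⅛)*(-4) + 48) - 14)*59 = -107 + ((-½ + 48) - 14)*59 = -107 + (95/2 - 14)*59 = -107 + (67/2)*59 = -107 + 3953/2 = 3739/2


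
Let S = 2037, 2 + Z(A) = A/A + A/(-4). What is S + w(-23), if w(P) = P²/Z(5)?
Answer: 16217/9 ≈ 1801.9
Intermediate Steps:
Z(A) = -1 - A/4 (Z(A) = -2 + (A/A + A/(-4)) = -2 + (1 + A*(-¼)) = -2 + (1 - A/4) = -1 - A/4)
w(P) = -4*P²/9 (w(P) = P²/(-1 - ¼*5) = P²/(-1 - 5/4) = P²/(-9/4) = -4*P²/9)
S + w(-23) = 2037 - 4/9*(-23)² = 2037 - 4/9*529 = 2037 - 2116/9 = 16217/9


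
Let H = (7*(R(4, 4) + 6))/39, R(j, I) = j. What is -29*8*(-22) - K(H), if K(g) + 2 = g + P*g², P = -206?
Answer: 8772896/1521 ≈ 5767.8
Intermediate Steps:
H = 70/39 (H = (7*(4 + 6))/39 = (7*10)*(1/39) = 70*(1/39) = 70/39 ≈ 1.7949)
K(g) = -2 + g - 206*g² (K(g) = -2 + (g - 206*g²) = -2 + g - 206*g²)
-29*8*(-22) - K(H) = -29*8*(-22) - (-2 + 70/39 - 206*(70/39)²) = -232*(-22) - (-2 + 70/39 - 206*4900/1521) = 5104 - (-2 + 70/39 - 1009400/1521) = 5104 - 1*(-1009712/1521) = 5104 + 1009712/1521 = 8772896/1521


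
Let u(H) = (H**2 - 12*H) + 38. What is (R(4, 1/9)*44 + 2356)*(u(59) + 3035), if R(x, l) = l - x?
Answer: 114955744/9 ≈ 1.2773e+7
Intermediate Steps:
u(H) = 38 + H**2 - 12*H
(R(4, 1/9)*44 + 2356)*(u(59) + 3035) = ((1/9 - 1*4)*44 + 2356)*((38 + 59**2 - 12*59) + 3035) = ((1/9 - 4)*44 + 2356)*((38 + 3481 - 708) + 3035) = (-35/9*44 + 2356)*(2811 + 3035) = (-1540/9 + 2356)*5846 = (19664/9)*5846 = 114955744/9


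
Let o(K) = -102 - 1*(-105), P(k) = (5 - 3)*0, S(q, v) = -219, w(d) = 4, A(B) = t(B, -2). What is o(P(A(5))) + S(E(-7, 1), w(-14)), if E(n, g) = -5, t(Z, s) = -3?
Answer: -216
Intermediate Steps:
A(B) = -3
P(k) = 0 (P(k) = 2*0 = 0)
o(K) = 3 (o(K) = -102 + 105 = 3)
o(P(A(5))) + S(E(-7, 1), w(-14)) = 3 - 219 = -216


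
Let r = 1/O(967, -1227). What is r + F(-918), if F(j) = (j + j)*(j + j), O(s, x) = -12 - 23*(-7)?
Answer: 502263505/149 ≈ 3.3709e+6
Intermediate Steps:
O(s, x) = 149 (O(s, x) = -12 + 161 = 149)
r = 1/149 ≈ 0.0067114
F(j) = 4*j² (F(j) = (2*j)*(2*j) = 4*j²)
r + F(-918) = 1/149 + 4*(-918)² = 1/149 + 4*842724 = 1/149 + 3370896 = 502263505/149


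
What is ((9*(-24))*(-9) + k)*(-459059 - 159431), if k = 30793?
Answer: -20247507130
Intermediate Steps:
((9*(-24))*(-9) + k)*(-459059 - 159431) = ((9*(-24))*(-9) + 30793)*(-459059 - 159431) = (-216*(-9) + 30793)*(-618490) = (1944 + 30793)*(-618490) = 32737*(-618490) = -20247507130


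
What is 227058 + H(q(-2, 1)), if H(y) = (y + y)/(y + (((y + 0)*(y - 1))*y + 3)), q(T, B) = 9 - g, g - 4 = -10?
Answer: 119886629/528 ≈ 2.2706e+5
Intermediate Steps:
g = -6 (g = 4 - 10 = -6)
q(T, B) = 15 (q(T, B) = 9 - 1*(-6) = 9 + 6 = 15)
H(y) = 2*y/(3 + y + y**2*(-1 + y)) (H(y) = (2*y)/(y + ((y*(-1 + y))*y + 3)) = (2*y)/(y + (y**2*(-1 + y) + 3)) = (2*y)/(y + (3 + y**2*(-1 + y))) = (2*y)/(3 + y + y**2*(-1 + y)) = 2*y/(3 + y + y**2*(-1 + y)))
227058 + H(q(-2, 1)) = 227058 + 2*15/(3 + 15 + 15**3 - 1*15**2) = 227058 + 2*15/(3 + 15 + 3375 - 1*225) = 227058 + 2*15/(3 + 15 + 3375 - 225) = 227058 + 2*15/3168 = 227058 + 2*15*(1/3168) = 227058 + 5/528 = 119886629/528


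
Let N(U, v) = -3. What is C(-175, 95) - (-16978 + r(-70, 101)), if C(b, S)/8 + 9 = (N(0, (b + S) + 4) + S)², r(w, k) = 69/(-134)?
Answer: 11338881/134 ≈ 84619.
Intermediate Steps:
r(w, k) = -69/134 (r(w, k) = 69*(-1/134) = -69/134)
C(b, S) = -72 + 8*(-3 + S)²
C(-175, 95) - (-16978 + r(-70, 101)) = 8*95*(-6 + 95) - (-16978 - 69/134) = 8*95*89 - 1*(-2275121/134) = 67640 + 2275121/134 = 11338881/134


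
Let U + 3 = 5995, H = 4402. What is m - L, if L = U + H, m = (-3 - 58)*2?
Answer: -10516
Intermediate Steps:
m = -122 (m = -61*2 = -122)
U = 5992 (U = -3 + 5995 = 5992)
L = 10394 (L = 5992 + 4402 = 10394)
m - L = -122 - 1*10394 = -122 - 10394 = -10516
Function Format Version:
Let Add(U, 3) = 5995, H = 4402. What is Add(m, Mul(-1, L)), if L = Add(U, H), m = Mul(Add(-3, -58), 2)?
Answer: -10516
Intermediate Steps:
m = -122 (m = Mul(-61, 2) = -122)
U = 5992 (U = Add(-3, 5995) = 5992)
L = 10394 (L = Add(5992, 4402) = 10394)
Add(m, Mul(-1, L)) = Add(-122, Mul(-1, 10394)) = Add(-122, -10394) = -10516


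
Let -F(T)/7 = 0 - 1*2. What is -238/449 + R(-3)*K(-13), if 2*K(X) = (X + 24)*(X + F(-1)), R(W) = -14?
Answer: -34811/449 ≈ -77.530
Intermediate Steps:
F(T) = 14 (F(T) = -7*(0 - 1*2) = -7*(0 - 2) = -7*(-2) = 14)
K(X) = (14 + X)*(24 + X)/2 (K(X) = ((X + 24)*(X + 14))/2 = ((24 + X)*(14 + X))/2 = ((14 + X)*(24 + X))/2 = (14 + X)*(24 + X)/2)
-238/449 + R(-3)*K(-13) = -238/449 - 14*(168 + (1/2)*(-13)**2 + 19*(-13)) = -238*1/449 - 14*(168 + (1/2)*169 - 247) = -238/449 - 14*(168 + 169/2 - 247) = -238/449 - 14*11/2 = -238/449 - 77 = -34811/449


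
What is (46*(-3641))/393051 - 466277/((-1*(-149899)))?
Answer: -208376625041/58917951849 ≈ -3.5367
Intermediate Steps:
(46*(-3641))/393051 - 466277/((-1*(-149899))) = -167486*1/393051 - 466277/149899 = -167486/393051 - 466277*1/149899 = -167486/393051 - 466277/149899 = -208376625041/58917951849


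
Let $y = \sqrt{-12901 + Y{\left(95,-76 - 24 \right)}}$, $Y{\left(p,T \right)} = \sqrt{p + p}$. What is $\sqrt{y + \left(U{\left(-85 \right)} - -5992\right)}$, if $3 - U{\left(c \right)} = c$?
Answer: $\sqrt{6080 + i \sqrt{12901 - \sqrt{190}}} \approx 77.978 + 0.7279 i$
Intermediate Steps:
$U{\left(c \right)} = 3 - c$
$Y{\left(p,T \right)} = \sqrt{2} \sqrt{p}$ ($Y{\left(p,T \right)} = \sqrt{2 p} = \sqrt{2} \sqrt{p}$)
$y = \sqrt{-12901 + \sqrt{190}}$ ($y = \sqrt{-12901 + \sqrt{2} \sqrt{95}} = \sqrt{-12901 + \sqrt{190}} \approx 113.52 i$)
$\sqrt{y + \left(U{\left(-85 \right)} - -5992\right)} = \sqrt{\sqrt{-12901 + \sqrt{190}} + \left(\left(3 - -85\right) - -5992\right)} = \sqrt{\sqrt{-12901 + \sqrt{190}} + \left(\left(3 + 85\right) + 5992\right)} = \sqrt{\sqrt{-12901 + \sqrt{190}} + \left(88 + 5992\right)} = \sqrt{\sqrt{-12901 + \sqrt{190}} + 6080} = \sqrt{6080 + \sqrt{-12901 + \sqrt{190}}}$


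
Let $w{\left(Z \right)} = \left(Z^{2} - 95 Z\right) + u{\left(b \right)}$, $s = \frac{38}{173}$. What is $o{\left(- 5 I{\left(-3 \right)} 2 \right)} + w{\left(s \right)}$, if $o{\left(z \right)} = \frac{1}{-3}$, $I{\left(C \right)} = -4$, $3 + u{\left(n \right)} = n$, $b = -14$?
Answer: $- \frac{3425566}{89787} \approx -38.152$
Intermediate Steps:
$u{\left(n \right)} = -3 + n$
$s = \frac{38}{173}$ ($s = 38 \cdot \frac{1}{173} = \frac{38}{173} \approx 0.21965$)
$w{\left(Z \right)} = -17 + Z^{2} - 95 Z$ ($w{\left(Z \right)} = \left(Z^{2} - 95 Z\right) - 17 = -17 + Z^{2} - 95 Z$)
$o{\left(z \right)} = - \frac{1}{3}$
$o{\left(- 5 I{\left(-3 \right)} 2 \right)} + w{\left(s \right)} = - \frac{1}{3} - \left(\frac{6551}{173} - \frac{1444}{29929}\right) = - \frac{1}{3} - \frac{1131879}{29929} = - \frac{3425566}{89787}$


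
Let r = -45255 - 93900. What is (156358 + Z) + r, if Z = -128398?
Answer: -111195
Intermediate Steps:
r = -139155
(156358 + Z) + r = (156358 - 128398) - 139155 = 27960 - 139155 = -111195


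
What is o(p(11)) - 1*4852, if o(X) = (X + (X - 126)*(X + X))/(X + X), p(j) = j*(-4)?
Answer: -10043/2 ≈ -5021.5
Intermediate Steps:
p(j) = -4*j
o(X) = (X + 2*X*(-126 + X))/(2*X) (o(X) = (X + (-126 + X)*(2*X))/((2*X)) = (X + 2*X*(-126 + X))*(1/(2*X)) = (X + 2*X*(-126 + X))/(2*X))
o(p(11)) - 1*4852 = (-251/2 - 4*11) - 1*4852 = (-251/2 - 44) - 4852 = -339/2 - 4852 = -10043/2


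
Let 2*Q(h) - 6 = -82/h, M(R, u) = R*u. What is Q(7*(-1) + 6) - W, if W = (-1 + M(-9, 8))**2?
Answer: -5285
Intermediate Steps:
W = 5329 (W = (-1 - 9*8)**2 = (-1 - 72)**2 = (-73)**2 = 5329)
Q(h) = 3 - 41/h (Q(h) = 3 + (-82/h)/2 = 3 - 41/h)
Q(7*(-1) + 6) - W = (3 - 41/(7*(-1) + 6)) - 1*5329 = (3 - 41/(-7 + 6)) - 5329 = (3 - 41/(-1)) - 5329 = (3 - 41*(-1)) - 5329 = (3 + 41) - 5329 = 44 - 5329 = -5285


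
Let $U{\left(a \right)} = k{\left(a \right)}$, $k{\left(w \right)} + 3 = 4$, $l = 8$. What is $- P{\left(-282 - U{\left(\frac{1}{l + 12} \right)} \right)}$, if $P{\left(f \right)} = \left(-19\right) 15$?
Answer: $285$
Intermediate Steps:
$k{\left(w \right)} = 1$ ($k{\left(w \right)} = -3 + 4 = 1$)
$U{\left(a \right)} = 1$
$P{\left(f \right)} = -285$
$- P{\left(-282 - U{\left(\frac{1}{l + 12} \right)} \right)} = \left(-1\right) \left(-285\right) = 285$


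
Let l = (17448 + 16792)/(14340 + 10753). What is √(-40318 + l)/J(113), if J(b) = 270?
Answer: I*√25385718226062/6775110 ≈ 0.74367*I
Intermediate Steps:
l = 34240/25093 ≈ 1.3645
√(-40318 + l)/J(113) = √(-40318 + 34240/25093)/270 = √(-1011665334/25093)*(1/270) = (I*√25385718226062/25093)*(1/270) = I*√25385718226062/6775110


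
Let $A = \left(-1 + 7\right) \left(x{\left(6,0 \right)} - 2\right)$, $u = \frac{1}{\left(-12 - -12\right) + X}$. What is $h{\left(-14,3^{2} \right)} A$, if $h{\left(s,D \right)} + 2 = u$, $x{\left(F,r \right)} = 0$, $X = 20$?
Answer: $\frac{117}{5} \approx 23.4$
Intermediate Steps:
$u = \frac{1}{20}$ ($u = \frac{1}{\left(-12 - -12\right) + 20} = \frac{1}{\left(-12 + 12\right) + 20} = \frac{1}{0 + 20} = \frac{1}{20} \approx 0.05$)
$h{\left(s,D \right)} = - \frac{39}{20}$ ($h{\left(s,D \right)} = -2 + \frac{1}{20} = - \frac{39}{20}$)
$A = -12$ ($A = \left(-1 + 7\right) \left(0 - 2\right) = 6 \left(-2\right) = -12$)
$h{\left(-14,3^{2} \right)} A = \left(- \frac{39}{20}\right) \left(-12\right) = \frac{117}{5}$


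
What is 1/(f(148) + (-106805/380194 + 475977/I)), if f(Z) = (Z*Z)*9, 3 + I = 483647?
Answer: 91939273468/18124605268388707 ≈ 5.0726e-6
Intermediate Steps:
I = 483644 (I = -3 + 483647 = 483644)
f(Z) = 9*Z**2 (f(Z) = Z**2*9 = 9*Z**2)
1/(f(148) + (-106805/380194 + 475977/I)) = 1/(9*148**2 + (-106805/380194 + 475977/483644)) = 1/(9*21904 + (-106805*1/380194 + 475977*(1/483644))) = 1/(197136 + (-106805/380194 + 475977/483644)) = 1/(197136 + 64654001059/91939273468) = 1/(18124605268388707/91939273468) = 91939273468/18124605268388707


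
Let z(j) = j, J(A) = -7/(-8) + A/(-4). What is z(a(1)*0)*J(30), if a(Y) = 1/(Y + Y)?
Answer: 0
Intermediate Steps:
a(Y) = 1/(2*Y)
J(A) = 7/8 - A/4 (J(A) = -7*(-1/8) + A*(-1/4) = 7/8 - A/4)
z(a(1)*0)*J(30) = (((1/2)/1)*0)*(7/8 - 1/4*30) = (((1/2)*1)*0)*(7/8 - 15/2) = ((1/2)*0)*(-53/8) = 0*(-53/8) = 0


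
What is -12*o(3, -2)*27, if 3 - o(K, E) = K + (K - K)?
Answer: 0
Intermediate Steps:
o(K, E) = 3 - K (o(K, E) = 3 - (K + (K - K)) = 3 - (K + 0) = 3 - K)
-12*o(3, -2)*27 = -12*(3 - 1*3)*27 = -12*(3 - 3)*27 = -12*0*27 = 0*27 = 0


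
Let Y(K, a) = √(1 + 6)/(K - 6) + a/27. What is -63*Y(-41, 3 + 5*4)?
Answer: -161/3 + 63*√7/47 ≈ -50.120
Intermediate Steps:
Y(K, a) = a/27 + √7/(-6 + K) (Y(K, a) = √7/(-6 + K) + a*(1/27) = √7/(-6 + K) + a/27 = a/27 + √7/(-6 + K))
-63*Y(-41, 3 + 5*4) = -7*(-6*(3 + 5*4) + 27*√7 - 41*(3 + 5*4))/(3*(-6 - 41)) = -7*(-6*(3 + 20) + 27*√7 - 41*(3 + 20))/(3*(-47)) = -7*(-1)*(-6*23 + 27*√7 - 41*23)/(3*47) = -7*(-1)*(-138 + 27*√7 - 943)/(3*47) = -7*(-1)*(-1081 + 27*√7)/(3*47) = -63*(23/27 - √7/47) = -161/3 + 63*√7/47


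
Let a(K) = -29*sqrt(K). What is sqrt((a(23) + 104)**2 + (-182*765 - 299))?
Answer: sqrt(-109370 - 6032*sqrt(23)) ≈ 371.88*I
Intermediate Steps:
sqrt((a(23) + 104)**2 + (-182*765 - 299)) = sqrt((-29*sqrt(23) + 104)**2 + (-182*765 - 299)) = sqrt((104 - 29*sqrt(23))**2 + (-139230 - 299)) = sqrt((104 - 29*sqrt(23))**2 - 139529) = sqrt(-139529 + (104 - 29*sqrt(23))**2)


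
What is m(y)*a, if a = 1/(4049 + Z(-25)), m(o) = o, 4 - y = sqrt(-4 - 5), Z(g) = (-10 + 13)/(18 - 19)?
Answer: 2/2023 - 3*I/4046 ≈ 0.00098863 - 0.00074147*I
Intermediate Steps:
Z(g) = -3 (Z(g) = 3/(-1) = 3*(-1) = -3)
y = 4 - 3*I (y = 4 - sqrt(-4 - 5) = 4 - sqrt(-9) = 4 - 3*I ≈ 4.0 - 3.0*I)
a = 1/4046 (a = 1/(4049 - 3) = 1/4046 ≈ 0.00024716)
m(y)*a = (4 - 3*I)*(1/4046) = 2/2023 - 3*I/4046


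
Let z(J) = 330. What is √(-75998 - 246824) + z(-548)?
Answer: 330 + I*√322822 ≈ 330.0 + 568.17*I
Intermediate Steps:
√(-75998 - 246824) + z(-548) = √(-75998 - 246824) + 330 = √(-322822) + 330 = I*√322822 + 330 = 330 + I*√322822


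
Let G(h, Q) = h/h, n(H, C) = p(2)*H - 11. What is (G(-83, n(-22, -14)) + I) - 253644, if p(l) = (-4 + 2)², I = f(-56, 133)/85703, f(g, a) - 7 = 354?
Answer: -21737965668/85703 ≈ -2.5364e+5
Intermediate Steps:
f(g, a) = 361 (f(g, a) = 7 + 354 = 361)
I = 361/85703 ≈ 0.0042122
p(l) = 4 (p(l) = (-2)² = 4)
n(H, C) = -11 + 4*H (n(H, C) = 4*H - 11 = -11 + 4*H)
G(h, Q) = 1
(G(-83, n(-22, -14)) + I) - 253644 = (1 + 361/85703) - 253644 = 86064/85703 - 253644 = -21737965668/85703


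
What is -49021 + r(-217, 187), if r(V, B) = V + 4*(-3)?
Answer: -49250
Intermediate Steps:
r(V, B) = -12 + V (r(V, B) = V - 12 = -12 + V)
-49021 + r(-217, 187) = -49021 + (-12 - 217) = -49021 - 229 = -49250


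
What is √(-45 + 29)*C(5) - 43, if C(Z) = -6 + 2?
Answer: -43 - 16*I ≈ -43.0 - 16.0*I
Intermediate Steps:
C(Z) = -4
√(-45 + 29)*C(5) - 43 = √(-45 + 29)*(-4) - 43 = √(-16)*(-4) - 43 = (4*I)*(-4) - 43 = -16*I - 43 = -43 - 16*I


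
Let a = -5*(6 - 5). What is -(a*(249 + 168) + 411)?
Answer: 1674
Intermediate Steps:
a = -5 (a = -5*1 = -5)
-(a*(249 + 168) + 411) = -(-5*(249 + 168) + 411) = -(-5*417 + 411) = -(-2085 + 411) = -1*(-1674) = 1674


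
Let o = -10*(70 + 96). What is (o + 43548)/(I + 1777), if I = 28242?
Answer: 3808/2729 ≈ 1.3954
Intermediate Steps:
o = -1660 (o = -10*166 = -1660)
(o + 43548)/(I + 1777) = (-1660 + 43548)/(28242 + 1777) = 41888/30019 = 41888*(1/30019) = 3808/2729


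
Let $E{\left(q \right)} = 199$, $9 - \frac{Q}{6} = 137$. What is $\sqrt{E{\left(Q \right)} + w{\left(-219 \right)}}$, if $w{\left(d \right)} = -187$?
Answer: $2 \sqrt{3} \approx 3.4641$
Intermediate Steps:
$Q = -768$ ($Q = 54 - 822 = -768$)
$\sqrt{E{\left(Q \right)} + w{\left(-219 \right)}} = \sqrt{199 - 187} = \sqrt{12} = 2 \sqrt{3}$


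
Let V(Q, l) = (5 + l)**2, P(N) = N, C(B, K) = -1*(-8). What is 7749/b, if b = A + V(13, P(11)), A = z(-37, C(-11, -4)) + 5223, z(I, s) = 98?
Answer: 2583/1859 ≈ 1.3895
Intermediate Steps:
C(B, K) = 8
A = 5321 (A = 98 + 5223 = 5321)
b = 5577 (b = 5321 + (5 + 11)**2 = 5321 + 16**2 = 5321 + 256 = 5577)
7749/b = 7749/5577 = 7749*(1/5577) = 2583/1859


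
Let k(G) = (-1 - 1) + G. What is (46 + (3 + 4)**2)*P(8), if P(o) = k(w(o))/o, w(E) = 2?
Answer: 0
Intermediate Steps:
k(G) = -2 + G
P(o) = 0 (P(o) = (-2 + 2)/o = 0/o = 0)
(46 + (3 + 4)**2)*P(8) = (46 + (3 + 4)**2)*0 = (46 + 7**2)*0 = (46 + 49)*0 = 95*0 = 0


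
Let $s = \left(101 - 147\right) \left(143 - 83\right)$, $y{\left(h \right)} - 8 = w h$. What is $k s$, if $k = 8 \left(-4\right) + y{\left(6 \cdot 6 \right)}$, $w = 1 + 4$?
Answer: $-430560$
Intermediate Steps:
$w = 5$
$y{\left(h \right)} = 8 + 5 h$
$s = -2760$ ($s = \left(-46\right) 60 = -2760$)
$k = 156$ ($k = 8 \left(-4\right) + \left(8 + 5 \cdot 6 \cdot 6\right) = -32 + \left(8 + 5 \cdot 36\right) = -32 + \left(8 + 180\right) = -32 + 188 = 156$)
$k s = 156 \left(-2760\right) = -430560$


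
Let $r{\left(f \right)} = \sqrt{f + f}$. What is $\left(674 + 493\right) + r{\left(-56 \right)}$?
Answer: $1167 + 4 i \sqrt{7} \approx 1167.0 + 10.583 i$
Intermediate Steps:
$r{\left(f \right)} = \sqrt{2} \sqrt{f}$ ($r{\left(f \right)} = \sqrt{2 f} = \sqrt{2} \sqrt{f}$)
$\left(674 + 493\right) + r{\left(-56 \right)} = \left(674 + 493\right) + \sqrt{2} \sqrt{-56} = 1167 + \sqrt{2} \cdot 2 i \sqrt{14} = 1167 + 4 i \sqrt{7}$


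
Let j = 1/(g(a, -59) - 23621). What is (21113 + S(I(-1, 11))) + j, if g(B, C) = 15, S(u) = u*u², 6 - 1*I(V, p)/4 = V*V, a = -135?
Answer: 687241477/23606 ≈ 29113.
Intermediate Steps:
I(V, p) = 24 - 4*V² (I(V, p) = 24 - 4*V*V = 24 - 4*V²)
S(u) = u³
j = -1/23606 (j = 1/(15 - 23621) = 1/(-23606) = -1/23606 ≈ -4.2362e-5)
(21113 + S(I(-1, 11))) + j = (21113 + (24 - 4*(-1)²)³) - 1/23606 = (21113 + (24 - 4*1)³) - 1/23606 = (21113 + (24 - 4)³) - 1/23606 = (21113 + 20³) - 1/23606 = (21113 + 8000) - 1/23606 = 29113 - 1/23606 = 687241477/23606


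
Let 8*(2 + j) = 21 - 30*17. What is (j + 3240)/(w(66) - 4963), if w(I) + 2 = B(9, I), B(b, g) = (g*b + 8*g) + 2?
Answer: -1105/1336 ≈ -0.82710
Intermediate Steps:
B(b, g) = 2 + 8*g + b*g (B(b, g) = (b*g + 8*g) + 2 = (8*g + b*g) + 2 = 2 + 8*g + b*g)
j = -505/8 (j = -2 + (21 - 30*17)/8 = -2 + (21 - 510)/8 = -2 + (⅛)*(-489) = -2 - 489/8 = -505/8 ≈ -63.125)
w(I) = 17*I (w(I) = -2 + (2 + 8*I + 9*I) = -2 + (2 + 17*I) = 17*I)
(j + 3240)/(w(66) - 4963) = (-505/8 + 3240)/(17*66 - 4963) = 25415/(8*(1122 - 4963)) = (25415/8)/(-3841) = (25415/8)*(-1/3841) = -1105/1336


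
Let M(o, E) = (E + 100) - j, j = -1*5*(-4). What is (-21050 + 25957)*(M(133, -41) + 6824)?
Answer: 33676741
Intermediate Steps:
j = 20 (j = -5*(-4) = 20)
M(o, E) = 80 + E (M(o, E) = (E + 100) - 1*20 = (100 + E) - 20 = 80 + E)
(-21050 + 25957)*(M(133, -41) + 6824) = (-21050 + 25957)*((80 - 41) + 6824) = 4907*(39 + 6824) = 4907*6863 = 33676741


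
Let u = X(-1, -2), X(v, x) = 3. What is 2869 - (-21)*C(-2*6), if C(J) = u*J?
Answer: 2113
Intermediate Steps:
u = 3
C(J) = 3*J
2869 - (-21)*C(-2*6) = 2869 - (-21)*3*(-2*6) = 2869 - (-21)*3*(-12) = 2869 - (-21)*(-36) = 2869 - 1*756 = 2869 - 756 = 2113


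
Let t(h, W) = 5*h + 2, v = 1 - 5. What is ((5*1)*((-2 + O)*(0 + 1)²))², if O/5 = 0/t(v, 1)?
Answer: 100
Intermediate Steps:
v = -4
t(h, W) = 2 + 5*h
O = 0 (O = 5*(0/(2 + 5*(-4))) = 5*(0/(2 - 20)) = 5*(0/(-18)) = 5*(0*(-1/18)) = 5*0 = 0)
((5*1)*((-2 + O)*(0 + 1)²))² = ((5*1)*((-2 + 0)*(0 + 1)²))² = (5*(-2*1²))² = (5*(-2*1))² = (5*(-2))² = (-10)² = 100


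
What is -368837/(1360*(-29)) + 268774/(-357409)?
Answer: 6380274567/741905840 ≈ 8.5998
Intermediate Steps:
-368837/(1360*(-29)) + 268774/(-357409) = -368837/(-39440) + 268774*(-1/357409) = -368837*(-1/39440) - 14146/18811 = 368837/39440 - 14146/18811 = 6380274567/741905840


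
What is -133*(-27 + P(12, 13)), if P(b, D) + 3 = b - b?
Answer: 3990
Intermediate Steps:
P(b, D) = -3 (P(b, D) = -3 + (b - b) = -3 + 0 = -3)
-133*(-27 + P(12, 13)) = -133*(-27 - 3) = -133*(-30) = 3990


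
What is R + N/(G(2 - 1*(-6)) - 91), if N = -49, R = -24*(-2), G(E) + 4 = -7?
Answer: 4945/102 ≈ 48.480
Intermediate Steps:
G(E) = -11 (G(E) = -4 - 7 = -11)
R = 48
R + N/(G(2 - 1*(-6)) - 91) = 48 - 49/(-11 - 91) = 48 - 49/(-102) = 48 - 49*(-1/102) = 48 + 49/102 = 4945/102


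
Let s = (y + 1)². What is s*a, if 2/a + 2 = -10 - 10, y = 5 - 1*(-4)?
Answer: -100/11 ≈ -9.0909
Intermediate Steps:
y = 9 (y = 5 + 4 = 9)
s = 100 (s = (9 + 1)² = 10² = 100)
a = -1/11 (a = 2/(-2 + (-10 - 10)) = 2/(-2 - 20) = 2/(-22) = 2*(-1/22) = -1/11 ≈ -0.090909)
s*a = 100*(-1/11) = -100/11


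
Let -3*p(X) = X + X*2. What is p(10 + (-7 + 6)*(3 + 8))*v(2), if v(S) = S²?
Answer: 4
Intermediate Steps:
p(X) = -X (p(X) = -(X + X*2)/3 = -(X + 2*X)/3 = -X)
p(10 + (-7 + 6)*(3 + 8))*v(2) = -(10 + (-7 + 6)*(3 + 8))*2² = -(10 - 1*11)*4 = -(10 - 11)*4 = -1*(-1)*4 = 1*4 = 4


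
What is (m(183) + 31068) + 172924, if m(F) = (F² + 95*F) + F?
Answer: 255049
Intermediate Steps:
m(F) = F² + 96*F
(m(183) + 31068) + 172924 = (183*(96 + 183) + 31068) + 172924 = (183*279 + 31068) + 172924 = (51057 + 31068) + 172924 = 82125 + 172924 = 255049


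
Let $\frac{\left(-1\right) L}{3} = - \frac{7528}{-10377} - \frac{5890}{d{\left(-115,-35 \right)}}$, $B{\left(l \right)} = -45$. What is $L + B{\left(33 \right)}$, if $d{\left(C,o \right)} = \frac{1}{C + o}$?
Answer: $- \frac{9168242683}{3459} \approx -2.6505 \cdot 10^{6}$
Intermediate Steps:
$L = - \frac{9168087028}{3459}$ ($L = - 3 \left(- \frac{7528}{-10377} - \frac{5890}{\frac{1}{-115 - 35}}\right) = - 3 \left(\left(-7528\right) \left(- \frac{1}{10377}\right) - \frac{5890}{\frac{1}{-150}}\right) = - 3 \left(\frac{7528}{10377} - \frac{5890}{- \frac{1}{150}}\right) = - 3 \left(\frac{7528}{10377} - -883500\right) = - 3 \left(\frac{7528}{10377} + 883500\right) = \left(-3\right) \frac{9168087028}{10377} = - \frac{9168087028}{3459} \approx -2.6505 \cdot 10^{6}$)
$L + B{\left(33 \right)} = - \frac{9168087028}{3459} - 45 = - \frac{9168242683}{3459}$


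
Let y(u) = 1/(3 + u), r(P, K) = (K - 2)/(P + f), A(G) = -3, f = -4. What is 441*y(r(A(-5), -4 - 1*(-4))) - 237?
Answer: -2364/23 ≈ -102.78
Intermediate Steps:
r(P, K) = (-2 + K)/(-4 + P) (r(P, K) = (K - 2)/(P - 4) = (-2 + K)/(-4 + P))
441*y(r(A(-5), -4 - 1*(-4))) - 237 = 441/(3 + (-2 + (-4 - 1*(-4)))/(-4 - 3)) - 237 = 441/(3 + (-2 + (-4 + 4))/(-7)) - 237 = 441/(3 - (-2 + 0)/7) - 237 = 441/(3 - ⅐*(-2)) - 237 = 441/(3 + 2/7) - 237 = 441/(23/7) - 237 = 441*(7/23) - 237 = 3087/23 - 237 = -2364/23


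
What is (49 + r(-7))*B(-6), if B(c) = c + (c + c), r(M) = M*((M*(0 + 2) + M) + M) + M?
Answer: -4284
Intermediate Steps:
r(M) = M + 4*M² (r(M) = M*((M*2 + M) + M) + M = M*((2*M + M) + M) + M = M*(3*M + M) + M = M*(4*M) + M = 4*M² + M = M + 4*M²)
B(c) = 3*c (B(c) = c + 2*c = 3*c)
(49 + r(-7))*B(-6) = (49 - 7*(1 + 4*(-7)))*(3*(-6)) = (49 - 7*(1 - 28))*(-18) = (49 - 7*(-27))*(-18) = (49 + 189)*(-18) = 238*(-18) = -4284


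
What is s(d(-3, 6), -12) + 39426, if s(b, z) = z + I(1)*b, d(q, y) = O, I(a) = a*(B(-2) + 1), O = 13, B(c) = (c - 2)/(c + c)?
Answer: 39440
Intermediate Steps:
B(c) = (-2 + c)/(2*c) (B(c) = (-2 + c)/((2*c)) = (-2 + c)*(1/(2*c)) = (-2 + c)/(2*c))
I(a) = 2*a (I(a) = a*((½)*(-2 - 2)/(-2) + 1) = a*((½)*(-½)*(-4) + 1) = a*(1 + 1) = a*2 = 2*a)
d(q, y) = 13
s(b, z) = z + 2*b (s(b, z) = z + (2*1)*b = z + 2*b)
s(d(-3, 6), -12) + 39426 = (-12 + 2*13) + 39426 = (-12 + 26) + 39426 = 14 + 39426 = 39440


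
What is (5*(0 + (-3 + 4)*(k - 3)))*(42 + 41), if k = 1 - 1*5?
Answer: -2905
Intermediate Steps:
k = -4 (k = 1 - 5 = -4)
(5*(0 + (-3 + 4)*(k - 3)))*(42 + 41) = (5*(0 + (-3 + 4)*(-4 - 3)))*(42 + 41) = (5*(0 + 1*(-7)))*83 = (5*(0 - 7))*83 = (5*(-7))*83 = -35*83 = -2905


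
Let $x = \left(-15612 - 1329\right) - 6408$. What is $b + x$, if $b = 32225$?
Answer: $8876$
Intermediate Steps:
$x = -23349$ ($x = -16941 - 6408 = -23349$)
$b + x = 32225 - 23349 = 8876$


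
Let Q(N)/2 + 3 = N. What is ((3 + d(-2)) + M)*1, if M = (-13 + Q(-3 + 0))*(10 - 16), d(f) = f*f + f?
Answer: 155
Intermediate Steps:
Q(N) = -6 + 2*N
d(f) = f + f² (d(f) = f² + f = f + f²)
M = 150 (M = (-13 + (-6 + 2*(-3 + 0)))*(10 - 16) = (-13 + (-6 + 2*(-3)))*(-6) = (-13 + (-6 - 6))*(-6) = (-13 - 12)*(-6) = -25*(-6) = 150)
((3 + d(-2)) + M)*1 = ((3 - 2*(1 - 2)) + 150)*1 = ((3 - 2*(-1)) + 150)*1 = ((3 + 2) + 150)*1 = (5 + 150)*1 = 155*1 = 155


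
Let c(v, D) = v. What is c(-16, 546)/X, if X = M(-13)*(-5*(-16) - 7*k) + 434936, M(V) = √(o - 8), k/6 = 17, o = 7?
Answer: -1739744/47292431513 - 2536*I/47292431513 ≈ -3.6787e-5 - 5.3624e-8*I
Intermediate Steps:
k = 102 (k = 6*17 = 102)
M(V) = I (M(V) = √(7 - 8) = √(-1) = I)
X = 434936 - 634*I (X = I*(-5*(-16) - 7*102) + 434936 = I*(80 - 714) + 434936 = I*(-634) + 434936 = -634*I + 434936 = 434936 - 634*I ≈ 4.3494e+5 - 634.0*I)
c(-16, 546)/X = -16*(434936 + 634*I)/189169726052 = -4*(434936 + 634*I)/47292431513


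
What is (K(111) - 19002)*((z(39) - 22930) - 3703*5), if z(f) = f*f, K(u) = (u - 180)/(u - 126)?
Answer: 3792260988/5 ≈ 7.5845e+8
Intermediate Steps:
K(u) = (-180 + u)/(-126 + u)
z(f) = f**2
(K(111) - 19002)*((z(39) - 22930) - 3703*5) = ((-180 + 111)/(-126 + 111) - 19002)*((39**2 - 22930) - 3703*5) = (-69/(-15) - 19002)*((1521 - 22930) - 18515) = (-1/15*(-69) - 19002)*(-21409 - 18515) = (23/5 - 19002)*(-39924) = -94987/5*(-39924) = 3792260988/5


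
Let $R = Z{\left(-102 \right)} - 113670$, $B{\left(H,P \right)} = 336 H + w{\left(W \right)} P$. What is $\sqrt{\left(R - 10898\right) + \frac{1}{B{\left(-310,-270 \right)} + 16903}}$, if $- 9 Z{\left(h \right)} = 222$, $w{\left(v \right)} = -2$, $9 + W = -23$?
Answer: $\frac{i \sqrt{8432250124471179}}{260151} \approx 352.98 i$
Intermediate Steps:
$W = -32$ ($W = -9 - 23 = -32$)
$B{\left(H,P \right)} = - 2 P + 336 H$ ($B{\left(H,P \right)} = 336 H - 2 P = - 2 P + 336 H$)
$Z{\left(h \right)} = - \frac{74}{3}$ ($Z{\left(h \right)} = \left(- \frac{1}{9}\right) 222 = - \frac{74}{3}$)
$R = - \frac{341084}{3}$ ($R = - \frac{74}{3} - 113670 = - \frac{341084}{3} \approx -1.1369 \cdot 10^{5}$)
$\sqrt{\left(R - 10898\right) + \frac{1}{B{\left(-310,-270 \right)} + 16903}} = \sqrt{\left(- \frac{341084}{3} - 10898\right) + \frac{1}{\left(\left(-2\right) \left(-270\right) + 336 \left(-310\right)\right) + 16903}} = \sqrt{- \frac{373778}{3} + \frac{1}{\left(540 - 104160\right) + 16903}} = \sqrt{- \frac{373778}{3} + \frac{1}{-103620 + 16903}} = \sqrt{- \frac{373778}{3} + \frac{1}{-86717}} = \sqrt{- \frac{373778}{3} - \frac{1}{86717}} = \sqrt{- \frac{32412906829}{260151}} = \frac{i \sqrt{8432250124471179}}{260151}$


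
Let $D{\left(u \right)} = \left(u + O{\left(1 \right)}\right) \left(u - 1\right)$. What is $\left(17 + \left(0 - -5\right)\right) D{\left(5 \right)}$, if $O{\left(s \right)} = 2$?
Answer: $616$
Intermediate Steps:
$D{\left(u \right)} = \left(-1 + u\right) \left(2 + u\right)$ ($D{\left(u \right)} = \left(u + 2\right) \left(u - 1\right) = \left(2 + u\right) \left(-1 + u\right) = \left(-1 + u\right) \left(2 + u\right)$)
$\left(17 + \left(0 - -5\right)\right) D{\left(5 \right)} = \left(17 + \left(0 - -5\right)\right) \left(-2 + 5 + 5^{2}\right) = \left(17 + \left(0 + 5\right)\right) \left(-2 + 5 + 25\right) = \left(17 + 5\right) 28 = 22 \cdot 28 = 616$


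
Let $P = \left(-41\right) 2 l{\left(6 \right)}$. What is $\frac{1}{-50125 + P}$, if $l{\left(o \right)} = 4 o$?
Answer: $- \frac{1}{52093} \approx -1.9196 \cdot 10^{-5}$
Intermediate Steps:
$P = -1968$ ($P = \left(-41\right) 2 \cdot 4 \cdot 6 = \left(-82\right) 24 = -1968$)
$\frac{1}{-50125 + P} = \frac{1}{-50125 - 1968} = \frac{1}{-52093} = - \frac{1}{52093}$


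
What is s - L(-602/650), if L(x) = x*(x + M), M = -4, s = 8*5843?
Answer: 4936853099/105625 ≈ 46739.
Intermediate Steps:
s = 46744
L(x) = x*(-4 + x) (L(x) = x*(x - 4) = x*(-4 + x))
s - L(-602/650) = 46744 - (-602/650)*(-4 - 602/650) = 46744 - (-602*1/650)*(-4 - 602*1/650) = 46744 - (-301)*(-4 - 301/325)/325 = 46744 - (-301)*(-1601)/(325*325) = 46744 - 1*481901/105625 = 46744 - 481901/105625 = 4936853099/105625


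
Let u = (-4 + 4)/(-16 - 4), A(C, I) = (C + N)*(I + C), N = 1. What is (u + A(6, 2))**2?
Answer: 3136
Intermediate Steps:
A(C, I) = (1 + C)*(C + I) (A(C, I) = (C + 1)*(I + C) = (1 + C)*(C + I))
u = 0 (u = 0/(-20) = 0*(-1/20) = 0)
(u + A(6, 2))**2 = (0 + (6 + 2 + 6**2 + 6*2))**2 = (0 + (6 + 2 + 36 + 12))**2 = (0 + 56)**2 = 56**2 = 3136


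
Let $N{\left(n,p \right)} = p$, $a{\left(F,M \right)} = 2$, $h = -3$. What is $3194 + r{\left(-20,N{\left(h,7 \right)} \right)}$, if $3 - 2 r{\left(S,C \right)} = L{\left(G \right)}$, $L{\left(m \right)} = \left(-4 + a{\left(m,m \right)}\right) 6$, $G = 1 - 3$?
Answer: $\frac{6403}{2} \approx 3201.5$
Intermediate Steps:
$G = -2$ ($G = 1 - 3 = -2$)
$L{\left(m \right)} = -12$ ($L{\left(m \right)} = \left(-4 + 2\right) 6 = \left(-2\right) 6 = -12$)
$r{\left(S,C \right)} = \frac{15}{2}$ ($r{\left(S,C \right)} = \frac{3}{2} - -6 = \frac{3}{2} + 6 = \frac{15}{2}$)
$3194 + r{\left(-20,N{\left(h,7 \right)} \right)} = 3194 + \frac{15}{2} = \frac{6403}{2}$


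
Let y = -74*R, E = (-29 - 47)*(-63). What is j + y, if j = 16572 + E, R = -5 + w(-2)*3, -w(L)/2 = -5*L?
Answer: 26170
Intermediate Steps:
E = 4788 (E = -76*(-63) = 4788)
w(L) = 10*L (w(L) = -(-10)*L = 10*L)
R = -65 (R = -5 + (10*(-2))*3 = -5 - 20*3 = -5 - 60 = -65)
j = 21360 (j = 16572 + 4788 = 21360)
y = 4810 (y = -74*(-65) = 4810)
j + y = 21360 + 4810 = 26170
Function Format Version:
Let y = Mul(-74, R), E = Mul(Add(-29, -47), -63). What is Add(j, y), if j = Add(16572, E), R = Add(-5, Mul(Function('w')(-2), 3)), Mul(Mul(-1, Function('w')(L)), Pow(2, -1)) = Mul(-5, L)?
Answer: 26170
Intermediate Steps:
E = 4788 (E = Mul(-76, -63) = 4788)
Function('w')(L) = Mul(10, L) (Function('w')(L) = Mul(-2, Mul(-5, L)) = Mul(10, L))
R = -65 (R = Add(-5, Mul(Mul(10, -2), 3)) = Add(-5, Mul(-20, 3)) = Add(-5, -60) = -65)
j = 21360 (j = Add(16572, 4788) = 21360)
y = 4810 (y = Mul(-74, -65) = 4810)
Add(j, y) = Add(21360, 4810) = 26170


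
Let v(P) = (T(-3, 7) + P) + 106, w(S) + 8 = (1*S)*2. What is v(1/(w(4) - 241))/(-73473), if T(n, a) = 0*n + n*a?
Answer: -6828/5902331 ≈ -0.0011568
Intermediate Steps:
w(S) = -8 + 2*S (w(S) = -8 + (1*S)*2 = -8 + S*2 = -8 + 2*S)
T(n, a) = a*n (T(n, a) = 0 + a*n = a*n)
v(P) = 85 + P (v(P) = (7*(-3) + P) + 106 = (-21 + P) + 106 = 85 + P)
v(1/(w(4) - 241))/(-73473) = (85 + 1/((-8 + 2*4) - 241))/(-73473) = (85 + 1/((-8 + 8) - 241))*(-1/73473) = (85 + 1/(0 - 241))*(-1/73473) = (85 + 1/(-241))*(-1/73473) = (85 - 1/241)*(-1/73473) = (20484/241)*(-1/73473) = -6828/5902331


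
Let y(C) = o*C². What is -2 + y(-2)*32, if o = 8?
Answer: 1022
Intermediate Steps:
y(C) = 8*C²
-2 + y(-2)*32 = -2 + (8*(-2)²)*32 = -2 + (8*4)*32 = -2 + 32*32 = -2 + 1024 = 1022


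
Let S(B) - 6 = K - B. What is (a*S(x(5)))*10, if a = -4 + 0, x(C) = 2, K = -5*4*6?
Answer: 4640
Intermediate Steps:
K = -120 (K = -20*6 = -120)
S(B) = -114 - B (S(B) = 6 + (-120 - B) = -114 - B)
a = -4
(a*S(x(5)))*10 = -4*(-114 - 1*2)*10 = -4*(-114 - 2)*10 = -4*(-116)*10 = 464*10 = 4640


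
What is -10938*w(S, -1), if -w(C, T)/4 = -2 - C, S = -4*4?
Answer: 612528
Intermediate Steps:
S = -16
w(C, T) = 8 + 4*C (w(C, T) = -4*(-2 - C) = 8 + 4*C)
-10938*w(S, -1) = -10938*(8 + 4*(-16)) = -10938*(8 - 64) = -10938*(-56) = 612528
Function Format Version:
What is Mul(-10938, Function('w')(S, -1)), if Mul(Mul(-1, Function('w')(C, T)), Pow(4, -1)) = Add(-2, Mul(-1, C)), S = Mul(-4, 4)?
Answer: 612528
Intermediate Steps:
S = -16
Function('w')(C, T) = Add(8, Mul(4, C)) (Function('w')(C, T) = Mul(-4, Add(-2, Mul(-1, C))) = Add(8, Mul(4, C)))
Mul(-10938, Function('w')(S, -1)) = Mul(-10938, Add(8, Mul(4, -16))) = Mul(-10938, Add(8, -64)) = Mul(-10938, -56) = 612528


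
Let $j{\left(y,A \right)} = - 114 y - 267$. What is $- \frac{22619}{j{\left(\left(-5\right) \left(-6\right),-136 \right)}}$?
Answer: $\frac{22619}{3687} \approx 6.1348$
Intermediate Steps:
$j{\left(y,A \right)} = -267 - 114 y$
$- \frac{22619}{j{\left(\left(-5\right) \left(-6\right),-136 \right)}} = - \frac{22619}{-267 - 114 \left(\left(-5\right) \left(-6\right)\right)} = - \frac{22619}{-267 - 3420} = - \frac{22619}{-3687} = \left(-22619\right) \left(- \frac{1}{3687}\right) = \frac{22619}{3687}$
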